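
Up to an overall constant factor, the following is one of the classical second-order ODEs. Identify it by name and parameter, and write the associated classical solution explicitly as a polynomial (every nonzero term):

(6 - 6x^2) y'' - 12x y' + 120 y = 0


All three coefficients share the factor 6; dividing through by 6 gives  (1 - x^2) y'' - 2x y' + 20 y = 0.
This matches the Legendre equation (1 - x^2) y'' - 2x y' + n(n+1) y = 0 (note the -2x y' term) with n(n+1) = 20, so n = 4; the polynomial solution is P_4(x).
With y = sum_k a_k x^k, matching x^k gives (k+2)(k+1) a_{k+2} = [k(k+1) - n(n+1)] a_k = (k - 4)(k + 5) a_k. The right side vanishes at k = 4, so the series with the parity of 4 terminates at degree 4.
Standard normalization (P_n(1) = 1): leading coefficient (2n)!/(2^n (n!)^2) = 40320/(16*576) = 35/8, so a_4 = 35/8. Work downward with a_k = (k+1)(k+2) a_{k+2} / ((k - 4)(k + 5)):
  a_2 = (3)(4)(35/8) / ((2 - 4)(2 + 5)) = (105/2)/(-14) = -15/4
  a_0 = (1)(2)(-15/4) / ((0 - 4)(0 + 5)) = (-15/2)/(-20) = 3/8
Hence P_4(x) = 35 x^4/8 - 15 x^2/4 + 3/8.

P_4(x); series = 35 x^4/8 - 15 x^2/4 + 3/8


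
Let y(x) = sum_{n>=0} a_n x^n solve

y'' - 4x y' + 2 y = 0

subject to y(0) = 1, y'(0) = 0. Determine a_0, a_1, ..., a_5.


Ansatz: y(x) = sum_{n>=0} a_n x^n, so y'(x) = sum_{n>=1} n a_n x^(n-1) and y''(x) = sum_{n>=2} n(n-1) a_n x^(n-2).
Substitute into P(x) y'' + Q(x) y' + R(x) y = 0 with P(x) = 1, Q(x) = -4x, R(x) = 2, and match powers of x.
Initial conditions: a_0 = 1, a_1 = 0.
Setting the coefficient of each power of x to zero and solving order by order (substituting the coefficients already found):
  x^0: 2 a_2 + 2 a_0 = 0  ->  2 a_2 = -2 a_0 = -2  ->  a_2 = -1
  x^1: 6 a_3 - 2 a_1 = 0  ->  6 a_3 = 2 a_1 = 0  ->  a_3 = 0
  x^2: 12 a_4 - 6 a_2 = 0  ->  12 a_4 = 6 a_2 = -6  ->  a_4 = -1/2
  x^3: 20 a_5 - 10 a_3 = 0  ->  20 a_5 = 10 a_3 = 0  ->  a_5 = 0
Truncated series: y(x) = 1 - x^2 - (1/2) x^4 + O(x^6).

a_0 = 1; a_1 = 0; a_2 = -1; a_3 = 0; a_4 = -1/2; a_5 = 0


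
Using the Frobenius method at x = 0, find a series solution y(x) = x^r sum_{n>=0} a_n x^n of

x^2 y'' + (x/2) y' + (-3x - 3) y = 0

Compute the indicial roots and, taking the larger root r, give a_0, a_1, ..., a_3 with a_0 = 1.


Write in Frobenius form y'' + (p(x)/x) y' + (q(x)/x^2) y = 0:
  p(x) = 1/2,  q(x) = -3x - 3.
Indicial equation: r(r-1) + (1/2) r + (-3) = 0 -> roots r_1 = 2, r_2 = -3/2.
Take r = r_1 = 2. Let y(x) = x^r sum_{n>=0} a_n x^n with a_0 = 1.
Substitute y = x^r sum a_n x^n and match x^{r+n}. The recurrence is
  D(n) a_n - 3 a_{n-1} = 0,  where D(n) = (r+n)(r+n-1) + (1/2)(r+n) + (-3).
  a_n = 3 / D(n) * a_{n-1}.
Since the indicial polynomial factors as (r - r_1)(r - r_2), D(n) = (r_1 + n - r_1)(r_1 + n - r_2) = n(n + 7/2).
Evaluating step by step (a_0 = 1):
  n = 1: D(1) = 1(1 + 7/2) = 9/2; numerator = 3(1) = 3; a_1 = (3)/(9/2) = 2/3
  n = 2: D(2) = 2(2 + 7/2) = 11; numerator = 3(2/3) = 2; a_2 = (2)/(11) = 2/11
  n = 3: D(3) = 3(3 + 7/2) = 39/2; numerator = 3(2/11) = 6/11; a_3 = (6/11)/(39/2) = 4/143

r = 2; a_0 = 1; a_1 = 2/3; a_2 = 2/11; a_3 = 4/143


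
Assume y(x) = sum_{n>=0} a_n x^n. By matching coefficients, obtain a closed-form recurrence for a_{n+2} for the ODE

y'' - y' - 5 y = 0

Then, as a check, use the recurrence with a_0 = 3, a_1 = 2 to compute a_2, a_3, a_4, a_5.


Substitute y = sum_n a_n x^n.
y''(x) has coefficient (n+2)(n+1) a_{n+2} at x^n;
-y'(x) has coefficient -(n+1) a_{n+1} at x^n;
-5 y(x) has coefficient -5 a_n at x^n.
Matching x^n: (n+2)(n+1) a_{n+2} - (n+1) a_{n+1} - 5 a_n = 0.
Thus a_{n+2} = [(n+1) a_{n+1} + 5 a_n] / ((n+1)(n+2)).

Check with a_0 = 3, a_1 = 2 (apply the recurrence for n = 0, 1, 2, 3): a_0 = 3, a_1 = 2, a_2 = 17/2, a_3 = 9/2, a_4 = 14/3, a_5 = 247/120.

a_(n+2) = [(n+1) a_(n+1) + 5 a_n] / ((n+1)(n+2)); check: a_0 = 3, a_1 = 2, a_2 = 17/2, a_3 = 9/2, a_4 = 14/3, a_5 = 247/120


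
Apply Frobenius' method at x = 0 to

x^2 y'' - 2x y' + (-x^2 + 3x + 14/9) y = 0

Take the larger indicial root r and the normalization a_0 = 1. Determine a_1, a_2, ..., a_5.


Write in Frobenius form y'' + (p(x)/x) y' + (q(x)/x^2) y = 0:
  p(x) = -2,  q(x) = -x^2 + 3x + 14/9.
Indicial equation: r(r-1) + (-2) r + (14/9) = 0 -> roots r_1 = 7/3, r_2 = 2/3.
Take r = r_1 = 7/3. Let y(x) = x^r sum_{n>=0} a_n x^n with a_0 = 1.
Substitute y = x^r sum a_n x^n and match x^{r+n}. The recurrence is
  D(n) a_n + 3 a_{n-1} - 1 a_{n-2} = 0,  where D(n) = (r+n)(r+n-1) + (-2)(r+n) + (14/9).
  a_n = [-3 a_{n-1} + 1 a_{n-2}] / D(n).
Since the indicial polynomial factors as (r - r_1)(r - r_2), D(n) = (r_1 + n - r_1)(r_1 + n - r_2) = n(n + 5/3).
Evaluating step by step (a_0 = 1):
  n = 1: D(1) = 1(1 + 5/3) = 8/3; numerator = -3(1) = -3; a_1 = (-3)/(8/3) = -9/8
  n = 2: D(2) = 2(2 + 5/3) = 22/3; numerator = -3(-9/8) + 1(1) = 35/8; a_2 = (35/8)/(22/3) = 105/176
  n = 3: D(3) = 3(3 + 5/3) = 14; numerator = -3(105/176) + 1(-9/8) = -513/176; a_3 = (-513/176)/(14) = -513/2464
  n = 4: D(4) = 4(4 + 5/3) = 68/3; numerator = -3(-513/2464) + 1(105/176) = 3009/2464; a_4 = (3009/2464)/(68/3) = 531/9856
  n = 5: D(5) = 5(5 + 5/3) = 100/3; numerator = -3(531/9856) + 1(-513/2464) = -3645/9856; a_5 = (-3645/9856)/(100/3) = -2187/197120

r = 7/3; a_0 = 1; a_1 = -9/8; a_2 = 105/176; a_3 = -513/2464; a_4 = 531/9856; a_5 = -2187/197120


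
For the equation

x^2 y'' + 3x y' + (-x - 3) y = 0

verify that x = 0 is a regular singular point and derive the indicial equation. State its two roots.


Divide by x^2 to reach normal form y'' + P_1(x) y' + P_2(x) y = 0 with P_1(x) = 3/x and P_2(x) = -1/x - 3/x^2.
x = 0 is a singular point because the y'-coefficient 3/x has a pole at x = 0 and the y-coefficient -1/x - 3/x^2 has a pole at x = 0.
It is a regular singular point because x P_1(x) = p(x) = 3 and x^2 P_2(x) = q(x) = -x - 3 are polynomials, hence analytic at x = 0.
p(0) = 3,  q(0) = -3.
Indicial equation: r(r-1) + p(0) r + q(0) = 0, i.e. r^2 + (p(0) - 1) r + q(0) = 0, i.e. r^2 + 2 r - 3 = 0.
Discriminant: (2)^2 - 4(-3) = 16, so r = (-2 ± 4)/2.
Solving: r_1 = 1, r_2 = -3.

indicial: r^2 + 2 r - 3 = 0; roots r_1 = 1, r_2 = -3


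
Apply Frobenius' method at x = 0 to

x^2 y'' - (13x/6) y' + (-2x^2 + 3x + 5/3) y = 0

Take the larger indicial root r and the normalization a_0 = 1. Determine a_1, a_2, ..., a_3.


Write in Frobenius form y'' + (p(x)/x) y' + (q(x)/x^2) y = 0:
  p(x) = -13/6,  q(x) = -2x^2 + 3x + 5/3.
Indicial equation: r(r-1) + (-13/6) r + (5/3) = 0 -> roots r_1 = 5/2, r_2 = 2/3.
Take r = r_1 = 5/2. Let y(x) = x^r sum_{n>=0} a_n x^n with a_0 = 1.
Substitute y = x^r sum a_n x^n and match x^{r+n}. The recurrence is
  D(n) a_n + 3 a_{n-1} - 2 a_{n-2} = 0,  where D(n) = (r+n)(r+n-1) + (-13/6)(r+n) + (5/3).
  a_n = [-3 a_{n-1} + 2 a_{n-2}] / D(n).
Since the indicial polynomial factors as (r - r_1)(r - r_2), D(n) = (r_1 + n - r_1)(r_1 + n - r_2) = n(n + 11/6).
Evaluating step by step (a_0 = 1):
  n = 1: D(1) = 1(1 + 11/6) = 17/6; numerator = -3(1) = -3; a_1 = (-3)/(17/6) = -18/17
  n = 2: D(2) = 2(2 + 11/6) = 23/3; numerator = -3(-18/17) + 2(1) = 88/17; a_2 = (88/17)/(23/3) = 264/391
  n = 3: D(3) = 3(3 + 11/6) = 29/2; numerator = -3(264/391) + 2(-18/17) = -1620/391; a_3 = (-1620/391)/(29/2) = -3240/11339

r = 5/2; a_0 = 1; a_1 = -18/17; a_2 = 264/391; a_3 = -3240/11339


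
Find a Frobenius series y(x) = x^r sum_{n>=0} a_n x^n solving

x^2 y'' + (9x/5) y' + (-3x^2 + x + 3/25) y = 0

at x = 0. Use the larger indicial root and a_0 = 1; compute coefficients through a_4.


Write in Frobenius form y'' + (p(x)/x) y' + (q(x)/x^2) y = 0:
  p(x) = 9/5,  q(x) = -3x^2 + x + 3/25.
Indicial equation: r(r-1) + (9/5) r + (3/25) = 0 -> roots r_1 = -1/5, r_2 = -3/5.
Take r = r_1 = -1/5. Let y(x) = x^r sum_{n>=0} a_n x^n with a_0 = 1.
Substitute y = x^r sum a_n x^n and match x^{r+n}. The recurrence is
  D(n) a_n + 1 a_{n-1} - 3 a_{n-2} = 0,  where D(n) = (r+n)(r+n-1) + (9/5)(r+n) + (3/25).
  a_n = [-1 a_{n-1} + 3 a_{n-2}] / D(n).
Since the indicial polynomial factors as (r - r_1)(r - r_2), D(n) = (r_1 + n - r_1)(r_1 + n - r_2) = n(n + 2/5).
Evaluating step by step (a_0 = 1):
  n = 1: D(1) = 1(1 + 2/5) = 7/5; numerator = -1(1) = -1; a_1 = (-1)/(7/5) = -5/7
  n = 2: D(2) = 2(2 + 2/5) = 24/5; numerator = -1(-5/7) + 3(1) = 26/7; a_2 = (26/7)/(24/5) = 65/84
  n = 3: D(3) = 3(3 + 2/5) = 51/5; numerator = -1(65/84) + 3(-5/7) = -35/12; a_3 = (-35/12)/(51/5) = -175/612
  n = 4: D(4) = 4(4 + 2/5) = 88/5; numerator = -1(-175/612) + 3(65/84) = 5585/2142; a_4 = (5585/2142)/(88/5) = 27925/188496

r = -1/5; a_0 = 1; a_1 = -5/7; a_2 = 65/84; a_3 = -175/612; a_4 = 27925/188496


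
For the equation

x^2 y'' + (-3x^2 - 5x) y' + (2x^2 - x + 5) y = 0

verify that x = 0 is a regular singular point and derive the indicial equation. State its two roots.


Divide by x^2 to reach normal form y'' + P_1(x) y' + P_2(x) y = 0 with P_1(x) = -3 - 5/x and P_2(x) = 2 - 1/x + 5/x^2.
x = 0 is a singular point because the y'-coefficient -3 - 5/x has a pole at x = 0 and the y-coefficient 2 - 1/x + 5/x^2 has a pole at x = 0.
It is a regular singular point because x P_1(x) = p(x) = -3x - 5 and x^2 P_2(x) = q(x) = 2x^2 - x + 5 are polynomials, hence analytic at x = 0.
p(0) = -5,  q(0) = 5.
Indicial equation: r(r-1) + p(0) r + q(0) = 0, i.e. r^2 + (p(0) - 1) r + q(0) = 0, i.e. r^2 - 6 r + 5 = 0.
Discriminant: (-6)^2 - 4(5) = 16, so r = (6 ± 4)/2.
Solving: r_1 = 5, r_2 = 1.

indicial: r^2 - 6 r + 5 = 0; roots r_1 = 5, r_2 = 1


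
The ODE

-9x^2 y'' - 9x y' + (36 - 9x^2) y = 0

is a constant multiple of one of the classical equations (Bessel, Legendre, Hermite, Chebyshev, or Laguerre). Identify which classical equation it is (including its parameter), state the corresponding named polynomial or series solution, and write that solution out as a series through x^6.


All three coefficients share the factor -9; dividing through by -9 gives  x^2 y'' + x y' + (x^2 - 4) y = 0.
This matches the Bessel equation x^2 y'' + x y' + (x^2 - nu^2) y = 0 with nu^2 = 4, so nu = 2; the solution bounded at x = 0 is J_2(x).
Frobenius at x = 0: indicial roots ±nu; for r = nu the recurrence k(k + 2nu) c_k = -c_{k-2} gives the standard series J_nu(x) = sum_{k>=0} (-1)^k / (k! (k+nu)!) (x/2)^(2k+nu). Evaluate the first 3 terms:
  k = 0: (-1)^0 / (0! * 2! * 2^2) x^2 = 1/(1*2*4) x^2 = (1/8) x^2
  k = 1: (-1)^1 / (1! * 3! * 2^4) x^4 = -1/(1*6*16) x^4 = (-1/96) x^4
  k = 2: (-1)^2 / (2! * 4! * 2^6) x^6 = 1/(2*24*64) x^6 = (1/3072) x^6
Hence J_2(x) = x^6/3072 - x^4/96 + x^2/8 + ....

J_2(x); series = x^6/3072 - x^4/96 + x^2/8


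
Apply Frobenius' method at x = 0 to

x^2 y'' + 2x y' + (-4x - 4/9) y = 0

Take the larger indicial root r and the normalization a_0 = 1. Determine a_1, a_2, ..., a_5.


Write in Frobenius form y'' + (p(x)/x) y' + (q(x)/x^2) y = 0:
  p(x) = 2,  q(x) = -4x - 4/9.
Indicial equation: r(r-1) + (2) r + (-4/9) = 0 -> roots r_1 = 1/3, r_2 = -4/3.
Take r = r_1 = 1/3. Let y(x) = x^r sum_{n>=0} a_n x^n with a_0 = 1.
Substitute y = x^r sum a_n x^n and match x^{r+n}. The recurrence is
  D(n) a_n - 4 a_{n-1} = 0,  where D(n) = (r+n)(r+n-1) + (2)(r+n) + (-4/9).
  a_n = 4 / D(n) * a_{n-1}.
Since the indicial polynomial factors as (r - r_1)(r - r_2), D(n) = (r_1 + n - r_1)(r_1 + n - r_2) = n(n + 5/3).
Evaluating step by step (a_0 = 1):
  n = 1: D(1) = 1(1 + 5/3) = 8/3; numerator = 4(1) = 4; a_1 = (4)/(8/3) = 3/2
  n = 2: D(2) = 2(2 + 5/3) = 22/3; numerator = 4(3/2) = 6; a_2 = (6)/(22/3) = 9/11
  n = 3: D(3) = 3(3 + 5/3) = 14; numerator = 4(9/11) = 36/11; a_3 = (36/11)/(14) = 18/77
  n = 4: D(4) = 4(4 + 5/3) = 68/3; numerator = 4(18/77) = 72/77; a_4 = (72/77)/(68/3) = 54/1309
  n = 5: D(5) = 5(5 + 5/3) = 100/3; numerator = 4(54/1309) = 216/1309; a_5 = (216/1309)/(100/3) = 162/32725

r = 1/3; a_0 = 1; a_1 = 3/2; a_2 = 9/11; a_3 = 18/77; a_4 = 54/1309; a_5 = 162/32725


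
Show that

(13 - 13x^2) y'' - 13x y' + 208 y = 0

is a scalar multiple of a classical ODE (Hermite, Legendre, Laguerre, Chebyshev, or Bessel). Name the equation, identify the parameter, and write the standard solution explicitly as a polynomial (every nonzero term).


All three coefficients share the factor 13; dividing through by 13 gives  (1 - x^2) y'' - x y' + 16 y = 0.
This matches the Chebyshev equation (1 - x^2) y'' - x y' + n^2 y = 0 (note the -x y' term, not -2x y') with n^2 = 16, so n = 4; the polynomial solution is T_4(x).
With y = sum_k a_k x^k, matching x^k gives (k+2)(k+1) a_{k+2} = (k^2 - n^2) a_k = (k - 4)(k + 4) a_k. The right side vanishes at k = 4, so the series with the parity of 4 terminates at degree 4.
Standard normalization: leading coefficient of T_n is 2^(n-1), so a_4 = 2^3 = 8. Work downward with a_k = (k+1)(k+2) a_{k+2} / ((k - 4)(k + 4)):
  a_2 = (3)(4)(8) / ((2 - 4)(2 + 4)) = 96/(-12) = -8
  a_0 = (1)(2)(-8) / ((0 - 4)(0 + 4)) = -16/(-16) = 1
Hence T_4(x) = 8 x^4 - 8 x^2 + 1.

T_4(x); series = 8 x^4 - 8 x^2 + 1


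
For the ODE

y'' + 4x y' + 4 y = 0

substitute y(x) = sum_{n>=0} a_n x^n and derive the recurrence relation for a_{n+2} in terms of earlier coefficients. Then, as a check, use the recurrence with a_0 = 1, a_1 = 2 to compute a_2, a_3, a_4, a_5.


Substitute y = sum_n a_n x^n.
y''(x) has coefficient (n+2)(n+1) a_{n+2} at x^n;
4 x y'(x) has coefficient 4 n a_n at x^n (shift);
4 y(x) has coefficient 4 a_n at x^n.
Matching x^n: (n+2)(n+1) a_{n+2} + (4n + 4) a_n = 0.
Thus a_{n+2} = (-4n - 4) / ((n+1)(n+2)) * a_n.

Check with a_0 = 1, a_1 = 2 (apply the recurrence for n = 0, 1, 2, 3): a_0 = 1, a_1 = 2, a_2 = -2, a_3 = -8/3, a_4 = 2, a_5 = 32/15.

a_(n+2) = (-4n - 4) / ((n+1)(n+2)) * a_n; check: a_0 = 1, a_1 = 2, a_2 = -2, a_3 = -8/3, a_4 = 2, a_5 = 32/15


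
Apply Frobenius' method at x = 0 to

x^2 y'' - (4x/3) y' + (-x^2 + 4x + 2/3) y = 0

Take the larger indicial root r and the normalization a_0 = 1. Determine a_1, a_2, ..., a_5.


Write in Frobenius form y'' + (p(x)/x) y' + (q(x)/x^2) y = 0:
  p(x) = -4/3,  q(x) = -x^2 + 4x + 2/3.
Indicial equation: r(r-1) + (-4/3) r + (2/3) = 0 -> roots r_1 = 2, r_2 = 1/3.
Take r = r_1 = 2. Let y(x) = x^r sum_{n>=0} a_n x^n with a_0 = 1.
Substitute y = x^r sum a_n x^n and match x^{r+n}. The recurrence is
  D(n) a_n + 4 a_{n-1} - 1 a_{n-2} = 0,  where D(n) = (r+n)(r+n-1) + (-4/3)(r+n) + (2/3).
  a_n = [-4 a_{n-1} + 1 a_{n-2}] / D(n).
Since the indicial polynomial factors as (r - r_1)(r - r_2), D(n) = (r_1 + n - r_1)(r_1 + n - r_2) = n(n + 5/3).
Evaluating step by step (a_0 = 1):
  n = 1: D(1) = 1(1 + 5/3) = 8/3; numerator = -4(1) = -4; a_1 = (-4)/(8/3) = -3/2
  n = 2: D(2) = 2(2 + 5/3) = 22/3; numerator = -4(-3/2) + 1(1) = 7; a_2 = (7)/(22/3) = 21/22
  n = 3: D(3) = 3(3 + 5/3) = 14; numerator = -4(21/22) + 1(-3/2) = -117/22; a_3 = (-117/22)/(14) = -117/308
  n = 4: D(4) = 4(4 + 5/3) = 68/3; numerator = -4(-117/308) + 1(21/22) = 381/154; a_4 = (381/154)/(68/3) = 1143/10472
  n = 5: D(5) = 5(5 + 5/3) = 100/3; numerator = -4(1143/10472) + 1(-117/308) = -4275/5236; a_5 = (-4275/5236)/(100/3) = -513/20944

r = 2; a_0 = 1; a_1 = -3/2; a_2 = 21/22; a_3 = -117/308; a_4 = 1143/10472; a_5 = -513/20944


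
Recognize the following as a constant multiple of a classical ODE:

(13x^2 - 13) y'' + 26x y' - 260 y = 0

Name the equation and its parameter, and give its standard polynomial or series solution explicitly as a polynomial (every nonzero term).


All three coefficients share the factor -13; dividing through by -13 gives  (1 - x^2) y'' - 2x y' + 20 y = 0.
This matches the Legendre equation (1 - x^2) y'' - 2x y' + n(n+1) y = 0 (note the -2x y' term) with n(n+1) = 20, so n = 4; the polynomial solution is P_4(x).
With y = sum_k a_k x^k, matching x^k gives (k+2)(k+1) a_{k+2} = [k(k+1) - n(n+1)] a_k = (k - 4)(k + 5) a_k. The right side vanishes at k = 4, so the series with the parity of 4 terminates at degree 4.
Standard normalization (P_n(1) = 1): leading coefficient (2n)!/(2^n (n!)^2) = 40320/(16*576) = 35/8, so a_4 = 35/8. Work downward with a_k = (k+1)(k+2) a_{k+2} / ((k - 4)(k + 5)):
  a_2 = (3)(4)(35/8) / ((2 - 4)(2 + 5)) = (105/2)/(-14) = -15/4
  a_0 = (1)(2)(-15/4) / ((0 - 4)(0 + 5)) = (-15/2)/(-20) = 3/8
Hence P_4(x) = 35 x^4/8 - 15 x^2/4 + 3/8.

P_4(x); series = 35 x^4/8 - 15 x^2/4 + 3/8


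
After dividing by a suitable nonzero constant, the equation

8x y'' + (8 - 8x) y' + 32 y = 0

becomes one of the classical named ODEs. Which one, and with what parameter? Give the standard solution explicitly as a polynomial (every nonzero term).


All three coefficients share the factor 8; dividing through by 8 gives  x y'' + (1 - x) y' + 4 y = 0.
This matches the Laguerre equation x y'' + (1 - x) y' + n y = 0 with n = 4; the polynomial solution is L_4(x).
With y = sum_k a_k x^k, matching x^k gives (k+1)k a_{k+1} + (k+1) a_{k+1} - k a_k + n a_k = 0, i.e. (k+1)^2 a_{k+1} = (k - n) a_k = (k - 4) a_k. The right side vanishes at k = 4, so the series terminates at degree 4.
Standard normalization L_n(0) = 1 gives a_0 = 1. Work upward with a_{k+1} = (k - 4) a_k / (k+1)^2:
  a_1 = (0 - 4)(1) / 1^2 = -4/1 = -4
  a_2 = (1 - 4)(-4) / 2^2 = 12/4 = 3
  a_3 = (2 - 4)(3) / 3^2 = -6/9 = -2/3
  a_4 = (3 - 4)(-2/3) / 4^2 = (2/3)/16 = 1/24
Hence L_4(x) = x^4/24 - 2 x^3/3 + 3 x^2 - 4 x + 1.

L_4(x); series = x^4/24 - 2 x^3/3 + 3 x^2 - 4 x + 1


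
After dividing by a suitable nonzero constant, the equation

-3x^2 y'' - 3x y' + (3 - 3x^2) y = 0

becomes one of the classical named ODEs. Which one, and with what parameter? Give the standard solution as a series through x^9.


All three coefficients share the factor -3; dividing through by -3 gives  x^2 y'' + x y' + (x^2 - 1) y = 0.
This matches the Bessel equation x^2 y'' + x y' + (x^2 - nu^2) y = 0 with nu^2 = 1, so nu = 1; the solution bounded at x = 0 is J_1(x).
Frobenius at x = 0: indicial roots ±nu; for r = nu the recurrence k(k + 2nu) c_k = -c_{k-2} gives the standard series J_nu(x) = sum_{k>=0} (-1)^k / (k! (k+nu)!) (x/2)^(2k+nu). Evaluate the first 5 terms:
  k = 0: (-1)^0 / (0! * 1! * 2^1) x^1 = 1/(1*1*2) x^1 = (1/2) x^1
  k = 1: (-1)^1 / (1! * 2! * 2^3) x^3 = -1/(1*2*8) x^3 = (-1/16) x^3
  k = 2: (-1)^2 / (2! * 3! * 2^5) x^5 = 1/(2*6*32) x^5 = (1/384) x^5
  k = 3: (-1)^3 / (3! * 4! * 2^7) x^7 = -1/(6*24*128) x^7 = (-1/18432) x^7
  k = 4: (-1)^4 / (4! * 5! * 2^9) x^9 = 1/(24*120*512) x^9 = (1/1474560) x^9
Hence J_1(x) = x^9/1474560 - x^7/18432 + x^5/384 - x^3/16 + x/2 + ....

J_1(x); series = x^9/1474560 - x^7/18432 + x^5/384 - x^3/16 + x/2


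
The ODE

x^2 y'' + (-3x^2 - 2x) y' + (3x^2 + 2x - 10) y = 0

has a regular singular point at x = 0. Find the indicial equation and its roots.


Divide by x^2 to reach normal form y'' + P_1(x) y' + P_2(x) y = 0 with P_1(x) = -3 - 2/x and P_2(x) = 3 + 2/x - 10/x^2.
x = 0 is a singular point because the y'-coefficient -3 - 2/x has a pole at x = 0 and the y-coefficient 3 + 2/x - 10/x^2 has a pole at x = 0.
It is a regular singular point because x P_1(x) = p(x) = -3x - 2 and x^2 P_2(x) = q(x) = 3x^2 + 2x - 10 are polynomials, hence analytic at x = 0.
p(0) = -2,  q(0) = -10.
Indicial equation: r(r-1) + p(0) r + q(0) = 0, i.e. r^2 + (p(0) - 1) r + q(0) = 0, i.e. r^2 - 3 r - 10 = 0.
Discriminant: (-3)^2 - 4(-10) = 49, so r = (3 ± 7)/2.
Solving: r_1 = 5, r_2 = -2.

indicial: r^2 - 3 r - 10 = 0; roots r_1 = 5, r_2 = -2


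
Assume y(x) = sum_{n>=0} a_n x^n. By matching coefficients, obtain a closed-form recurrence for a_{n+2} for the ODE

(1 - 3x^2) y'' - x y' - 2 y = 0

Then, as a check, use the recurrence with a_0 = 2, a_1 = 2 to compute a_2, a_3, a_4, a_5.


Substitute y = sum_n a_n x^n.
(1 - 3 x^2) y'' contributes (n+2)(n+1) a_{n+2} - 3 n(n-1) a_n at x^n.
-x y'(x) contributes -n a_n at x^n.
-2 y(x) contributes -2 a_n at x^n.
Matching x^n: (n+2)(n+1) a_{n+2} + (-3 n(n-1) - n - 2) a_n = 0.
Thus a_{n+2} = (3 n(n-1) + n + 2) / ((n+1)(n+2)) * a_n.

Check with a_0 = 2, a_1 = 2 (apply the recurrence for n = 0, 1, 2, 3): a_0 = 2, a_1 = 2, a_2 = 2, a_3 = 1, a_4 = 5/3, a_5 = 23/20.

a_(n+2) = (3 n(n-1) + n + 2) / ((n+1)(n+2)) * a_n; check: a_0 = 2, a_1 = 2, a_2 = 2, a_3 = 1, a_4 = 5/3, a_5 = 23/20


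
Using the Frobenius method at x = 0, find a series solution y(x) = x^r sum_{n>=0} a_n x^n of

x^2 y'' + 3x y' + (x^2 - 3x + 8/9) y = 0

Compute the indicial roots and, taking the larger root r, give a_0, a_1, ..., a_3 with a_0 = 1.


Write in Frobenius form y'' + (p(x)/x) y' + (q(x)/x^2) y = 0:
  p(x) = 3,  q(x) = x^2 - 3x + 8/9.
Indicial equation: r(r-1) + (3) r + (8/9) = 0 -> roots r_1 = -2/3, r_2 = -4/3.
Take r = r_1 = -2/3. Let y(x) = x^r sum_{n>=0} a_n x^n with a_0 = 1.
Substitute y = x^r sum a_n x^n and match x^{r+n}. The recurrence is
  D(n) a_n - 3 a_{n-1} + 1 a_{n-2} = 0,  where D(n) = (r+n)(r+n-1) + (3)(r+n) + (8/9).
  a_n = [3 a_{n-1} - 1 a_{n-2}] / D(n).
Since the indicial polynomial factors as (r - r_1)(r - r_2), D(n) = (r_1 + n - r_1)(r_1 + n - r_2) = n(n + 2/3).
Evaluating step by step (a_0 = 1):
  n = 1: D(1) = 1(1 + 2/3) = 5/3; numerator = 3(1) = 3; a_1 = (3)/(5/3) = 9/5
  n = 2: D(2) = 2(2 + 2/3) = 16/3; numerator = 3(9/5) - 1(1) = 22/5; a_2 = (22/5)/(16/3) = 33/40
  n = 3: D(3) = 3(3 + 2/3) = 11; numerator = 3(33/40) - 1(9/5) = 27/40; a_3 = (27/40)/(11) = 27/440

r = -2/3; a_0 = 1; a_1 = 9/5; a_2 = 33/40; a_3 = 27/440


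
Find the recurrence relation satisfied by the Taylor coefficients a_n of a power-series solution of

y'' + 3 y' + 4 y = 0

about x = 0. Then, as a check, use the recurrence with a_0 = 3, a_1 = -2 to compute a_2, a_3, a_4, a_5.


Substitute y = sum_n a_n x^n.
y''(x) has coefficient (n+2)(n+1) a_{n+2} at x^n;
3 y'(x) has coefficient 3 (n+1) a_{n+1} at x^n;
4 y(x) has coefficient 4 a_n at x^n.
Matching x^n: (n+2)(n+1) a_{n+2} + 3 (n+1) a_{n+1} + 4 a_n = 0.
Thus a_{n+2} = [-3 (n+1) a_{n+1} - 4 a_n] / ((n+1)(n+2)).

Check with a_0 = 3, a_1 = -2 (apply the recurrence for n = 0, 1, 2, 3): a_0 = 3, a_1 = -2, a_2 = -3, a_3 = 13/3, a_4 = -9/4, a_5 = 29/60.

a_(n+2) = [-3 (n+1) a_(n+1) - 4 a_n] / ((n+1)(n+2)); check: a_0 = 3, a_1 = -2, a_2 = -3, a_3 = 13/3, a_4 = -9/4, a_5 = 29/60


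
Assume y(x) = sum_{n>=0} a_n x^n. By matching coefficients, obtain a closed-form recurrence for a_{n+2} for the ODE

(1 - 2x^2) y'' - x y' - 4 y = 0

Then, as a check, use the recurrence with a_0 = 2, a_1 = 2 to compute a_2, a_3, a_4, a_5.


Substitute y = sum_n a_n x^n.
(1 - 2 x^2) y'' contributes (n+2)(n+1) a_{n+2} - 2 n(n-1) a_n at x^n.
-x y'(x) contributes -n a_n at x^n.
-4 y(x) contributes -4 a_n at x^n.
Matching x^n: (n+2)(n+1) a_{n+2} + (-2 n(n-1) - n - 4) a_n = 0.
Thus a_{n+2} = (2 n(n-1) + n + 4) / ((n+1)(n+2)) * a_n.

Check with a_0 = 2, a_1 = 2 (apply the recurrence for n = 0, 1, 2, 3): a_0 = 2, a_1 = 2, a_2 = 4, a_3 = 5/3, a_4 = 10/3, a_5 = 19/12.

a_(n+2) = (2 n(n-1) + n + 4) / ((n+1)(n+2)) * a_n; check: a_0 = 2, a_1 = 2, a_2 = 4, a_3 = 5/3, a_4 = 10/3, a_5 = 19/12


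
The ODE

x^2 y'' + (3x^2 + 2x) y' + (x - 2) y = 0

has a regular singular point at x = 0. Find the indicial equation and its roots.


Divide by x^2 to reach normal form y'' + P_1(x) y' + P_2(x) y = 0 with P_1(x) = 3 + 2/x and P_2(x) = 1/x - 2/x^2.
x = 0 is a singular point because the y'-coefficient 3 + 2/x has a pole at x = 0 and the y-coefficient 1/x - 2/x^2 has a pole at x = 0.
It is a regular singular point because x P_1(x) = p(x) = 3x + 2 and x^2 P_2(x) = q(x) = x - 2 are polynomials, hence analytic at x = 0.
p(0) = 2,  q(0) = -2.
Indicial equation: r(r-1) + p(0) r + q(0) = 0, i.e. r^2 + (p(0) - 1) r + q(0) = 0, i.e. r^2 + 1 r - 2 = 0.
Discriminant: (1)^2 - 4(-2) = 9, so r = (-1 ± 3)/2.
Solving: r_1 = 1, r_2 = -2.

indicial: r^2 + 1 r - 2 = 0; roots r_1 = 1, r_2 = -2


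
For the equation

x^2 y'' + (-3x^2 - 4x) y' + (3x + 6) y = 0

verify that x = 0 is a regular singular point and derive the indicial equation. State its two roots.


Divide by x^2 to reach normal form y'' + P_1(x) y' + P_2(x) y = 0 with P_1(x) = -3 - 4/x and P_2(x) = 3/x + 6/x^2.
x = 0 is a singular point because the y'-coefficient -3 - 4/x has a pole at x = 0 and the y-coefficient 3/x + 6/x^2 has a pole at x = 0.
It is a regular singular point because x P_1(x) = p(x) = -3x - 4 and x^2 P_2(x) = q(x) = 3x + 6 are polynomials, hence analytic at x = 0.
p(0) = -4,  q(0) = 6.
Indicial equation: r(r-1) + p(0) r + q(0) = 0, i.e. r^2 + (p(0) - 1) r + q(0) = 0, i.e. r^2 - 5 r + 6 = 0.
Discriminant: (-5)^2 - 4(6) = 1, so r = (5 ± 1)/2.
Solving: r_1 = 3, r_2 = 2.

indicial: r^2 - 5 r + 6 = 0; roots r_1 = 3, r_2 = 2


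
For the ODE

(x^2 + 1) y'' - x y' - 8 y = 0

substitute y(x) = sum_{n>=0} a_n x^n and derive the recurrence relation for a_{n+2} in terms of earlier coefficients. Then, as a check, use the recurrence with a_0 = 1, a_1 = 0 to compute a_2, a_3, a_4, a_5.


Substitute y = sum_n a_n x^n.
(1 + 1 x^2) y'' contributes (n+2)(n+1) a_{n+2} + n(n-1) a_n at x^n.
-x y'(x) contributes -n a_n at x^n.
-8 y(x) contributes -8 a_n at x^n.
Matching x^n: (n+2)(n+1) a_{n+2} + (n(n-1) - n - 8) a_n = 0.
Thus a_{n+2} = (-n(n-1) + n + 8) / ((n+1)(n+2)) * a_n.

Check with a_0 = 1, a_1 = 0 (apply the recurrence for n = 0, 1, 2, 3): a_0 = 1, a_1 = 0, a_2 = 4, a_3 = 0, a_4 = 8/3, a_5 = 0.

a_(n+2) = (-n(n-1) + n + 8) / ((n+1)(n+2)) * a_n; check: a_0 = 1, a_1 = 0, a_2 = 4, a_3 = 0, a_4 = 8/3, a_5 = 0


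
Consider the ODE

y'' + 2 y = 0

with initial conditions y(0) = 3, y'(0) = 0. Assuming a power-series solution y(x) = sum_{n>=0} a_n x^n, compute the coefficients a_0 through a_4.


Ansatz: y(x) = sum_{n>=0} a_n x^n, so y'(x) = sum_{n>=1} n a_n x^(n-1) and y''(x) = sum_{n>=2} n(n-1) a_n x^(n-2).
Substitute into P(x) y'' + Q(x) y' + R(x) y = 0 with P(x) = 1, Q(x) = 0, R(x) = 2, and match powers of x.
Initial conditions: a_0 = 3, a_1 = 0.
Setting the coefficient of each power of x to zero and solving order by order (substituting the coefficients already found):
  x^0: 2 a_2 + 2 a_0 = 0  ->  2 a_2 = -2 a_0 = -6  ->  a_2 = -3
  x^1: 6 a_3 + 2 a_1 = 0  ->  6 a_3 = -2 a_1 = 0  ->  a_3 = 0
  x^2: 12 a_4 + 2 a_2 = 0  ->  12 a_4 = -2 a_2 = 6  ->  a_4 = 1/2
Truncated series: y(x) = 3 - 3 x^2 + (1/2) x^4 + O(x^5).

a_0 = 3; a_1 = 0; a_2 = -3; a_3 = 0; a_4 = 1/2


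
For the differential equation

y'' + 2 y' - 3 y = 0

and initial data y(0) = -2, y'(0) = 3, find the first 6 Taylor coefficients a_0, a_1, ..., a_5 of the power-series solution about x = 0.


Ansatz: y(x) = sum_{n>=0} a_n x^n, so y'(x) = sum_{n>=1} n a_n x^(n-1) and y''(x) = sum_{n>=2} n(n-1) a_n x^(n-2).
Substitute into P(x) y'' + Q(x) y' + R(x) y = 0 with P(x) = 1, Q(x) = 2, R(x) = -3, and match powers of x.
Initial conditions: a_0 = -2, a_1 = 3.
Setting the coefficient of each power of x to zero and solving order by order (substituting the coefficients already found):
  x^0: 2 a_2 + 2 a_1 - 3 a_0 = 0  ->  2 a_2 = -2 a_1 + 3 a_0 = -12  ->  a_2 = -6
  x^1: 6 a_3 + 4 a_2 - 3 a_1 = 0  ->  6 a_3 = -4 a_2 + 3 a_1 = 33  ->  a_3 = 11/2
  x^2: 12 a_4 + 6 a_3 - 3 a_2 = 0  ->  12 a_4 = -6 a_3 + 3 a_2 = -51  ->  a_4 = -17/4
  x^3: 20 a_5 + 8 a_4 - 3 a_3 = 0  ->  20 a_5 = -8 a_4 + 3 a_3 = 101/2  ->  a_5 = 101/40
Truncated series: y(x) = -2 + 3 x - 6 x^2 + (11/2) x^3 - (17/4) x^4 + (101/40) x^5 + O(x^6).

a_0 = -2; a_1 = 3; a_2 = -6; a_3 = 11/2; a_4 = -17/4; a_5 = 101/40


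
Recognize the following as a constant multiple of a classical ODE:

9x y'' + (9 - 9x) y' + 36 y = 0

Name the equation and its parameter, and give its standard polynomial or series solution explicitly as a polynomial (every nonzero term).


All three coefficients share the factor 9; dividing through by 9 gives  x y'' + (1 - x) y' + 4 y = 0.
This matches the Laguerre equation x y'' + (1 - x) y' + n y = 0 with n = 4; the polynomial solution is L_4(x).
With y = sum_k a_k x^k, matching x^k gives (k+1)k a_{k+1} + (k+1) a_{k+1} - k a_k + n a_k = 0, i.e. (k+1)^2 a_{k+1} = (k - n) a_k = (k - 4) a_k. The right side vanishes at k = 4, so the series terminates at degree 4.
Standard normalization L_n(0) = 1 gives a_0 = 1. Work upward with a_{k+1} = (k - 4) a_k / (k+1)^2:
  a_1 = (0 - 4)(1) / 1^2 = -4/1 = -4
  a_2 = (1 - 4)(-4) / 2^2 = 12/4 = 3
  a_3 = (2 - 4)(3) / 3^2 = -6/9 = -2/3
  a_4 = (3 - 4)(-2/3) / 4^2 = (2/3)/16 = 1/24
Hence L_4(x) = x^4/24 - 2 x^3/3 + 3 x^2 - 4 x + 1.

L_4(x); series = x^4/24 - 2 x^3/3 + 3 x^2 - 4 x + 1


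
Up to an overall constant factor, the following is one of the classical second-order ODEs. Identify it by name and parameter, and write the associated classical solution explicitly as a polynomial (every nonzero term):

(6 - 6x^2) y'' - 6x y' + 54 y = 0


All three coefficients share the factor 6; dividing through by 6 gives  (1 - x^2) y'' - x y' + 9 y = 0.
This matches the Chebyshev equation (1 - x^2) y'' - x y' + n^2 y = 0 (note the -x y' term, not -2x y') with n^2 = 9, so n = 3; the polynomial solution is T_3(x).
With y = sum_k a_k x^k, matching x^k gives (k+2)(k+1) a_{k+2} = (k^2 - n^2) a_k = (k - 3)(k + 3) a_k. The right side vanishes at k = 3, so the series with the parity of 3 terminates at degree 3.
Standard normalization: leading coefficient of T_n is 2^(n-1), so a_3 = 2^2 = 4. Work downward with a_k = (k+1)(k+2) a_{k+2} / ((k - 3)(k + 3)):
  a_1 = (2)(3)(4) / ((1 - 3)(1 + 3)) = 24/(-8) = -3
Hence T_3(x) = 4 x^3 - 3 x.

T_3(x); series = 4 x^3 - 3 x


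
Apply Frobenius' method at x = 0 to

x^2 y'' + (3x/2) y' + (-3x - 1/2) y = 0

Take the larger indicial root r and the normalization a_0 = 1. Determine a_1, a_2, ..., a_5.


Write in Frobenius form y'' + (p(x)/x) y' + (q(x)/x^2) y = 0:
  p(x) = 3/2,  q(x) = -3x - 1/2.
Indicial equation: r(r-1) + (3/2) r + (-1/2) = 0 -> roots r_1 = 1/2, r_2 = -1.
Take r = r_1 = 1/2. Let y(x) = x^r sum_{n>=0} a_n x^n with a_0 = 1.
Substitute y = x^r sum a_n x^n and match x^{r+n}. The recurrence is
  D(n) a_n - 3 a_{n-1} = 0,  where D(n) = (r+n)(r+n-1) + (3/2)(r+n) + (-1/2).
  a_n = 3 / D(n) * a_{n-1}.
Since the indicial polynomial factors as (r - r_1)(r - r_2), D(n) = (r_1 + n - r_1)(r_1 + n - r_2) = n(n + 3/2).
Evaluating step by step (a_0 = 1):
  n = 1: D(1) = 1(1 + 3/2) = 5/2; numerator = 3(1) = 3; a_1 = (3)/(5/2) = 6/5
  n = 2: D(2) = 2(2 + 3/2) = 7; numerator = 3(6/5) = 18/5; a_2 = (18/5)/(7) = 18/35
  n = 3: D(3) = 3(3 + 3/2) = 27/2; numerator = 3(18/35) = 54/35; a_3 = (54/35)/(27/2) = 4/35
  n = 4: D(4) = 4(4 + 3/2) = 22; numerator = 3(4/35) = 12/35; a_4 = (12/35)/(22) = 6/385
  n = 5: D(5) = 5(5 + 3/2) = 65/2; numerator = 3(6/385) = 18/385; a_5 = (18/385)/(65/2) = 36/25025

r = 1/2; a_0 = 1; a_1 = 6/5; a_2 = 18/35; a_3 = 4/35; a_4 = 6/385; a_5 = 36/25025


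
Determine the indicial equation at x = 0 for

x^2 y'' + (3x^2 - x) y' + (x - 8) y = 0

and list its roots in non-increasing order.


Divide by x^2 to reach normal form y'' + P_1(x) y' + P_2(x) y = 0 with P_1(x) = 3 - 1/x and P_2(x) = 1/x - 8/x^2.
x = 0 is a singular point because the y'-coefficient 3 - 1/x has a pole at x = 0 and the y-coefficient 1/x - 8/x^2 has a pole at x = 0.
It is a regular singular point because x P_1(x) = p(x) = 3x - 1 and x^2 P_2(x) = q(x) = x - 8 are polynomials, hence analytic at x = 0.
p(0) = -1,  q(0) = -8.
Indicial equation: r(r-1) + p(0) r + q(0) = 0, i.e. r^2 + (p(0) - 1) r + q(0) = 0, i.e. r^2 - 2 r - 8 = 0.
Discriminant: (-2)^2 - 4(-8) = 36, so r = (2 ± 6)/2.
Solving: r_1 = 4, r_2 = -2.

indicial: r^2 - 2 r - 8 = 0; roots r_1 = 4, r_2 = -2


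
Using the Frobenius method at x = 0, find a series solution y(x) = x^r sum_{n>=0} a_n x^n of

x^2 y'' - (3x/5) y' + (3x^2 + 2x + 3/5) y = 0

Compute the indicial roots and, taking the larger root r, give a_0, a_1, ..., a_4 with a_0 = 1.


Write in Frobenius form y'' + (p(x)/x) y' + (q(x)/x^2) y = 0:
  p(x) = -3/5,  q(x) = 3x^2 + 2x + 3/5.
Indicial equation: r(r-1) + (-3/5) r + (3/5) = 0 -> roots r_1 = 1, r_2 = 3/5.
Take r = r_1 = 1. Let y(x) = x^r sum_{n>=0} a_n x^n with a_0 = 1.
Substitute y = x^r sum a_n x^n and match x^{r+n}. The recurrence is
  D(n) a_n + 2 a_{n-1} + 3 a_{n-2} = 0,  where D(n) = (r+n)(r+n-1) + (-3/5)(r+n) + (3/5).
  a_n = [-2 a_{n-1} - 3 a_{n-2}] / D(n).
Since the indicial polynomial factors as (r - r_1)(r - r_2), D(n) = (r_1 + n - r_1)(r_1 + n - r_2) = n(n + 2/5).
Evaluating step by step (a_0 = 1):
  n = 1: D(1) = 1(1 + 2/5) = 7/5; numerator = -2(1) = -2; a_1 = (-2)/(7/5) = -10/7
  n = 2: D(2) = 2(2 + 2/5) = 24/5; numerator = -2(-10/7) - 3(1) = -1/7; a_2 = (-1/7)/(24/5) = -5/168
  n = 3: D(3) = 3(3 + 2/5) = 51/5; numerator = -2(-5/168) - 3(-10/7) = 365/84; a_3 = (365/84)/(51/5) = 1825/4284
  n = 4: D(4) = 4(4 + 2/5) = 88/5; numerator = -2(1825/4284) - 3(-5/168) = -6535/8568; a_4 = (-6535/8568)/(88/5) = -32675/753984

r = 1; a_0 = 1; a_1 = -10/7; a_2 = -5/168; a_3 = 1825/4284; a_4 = -32675/753984


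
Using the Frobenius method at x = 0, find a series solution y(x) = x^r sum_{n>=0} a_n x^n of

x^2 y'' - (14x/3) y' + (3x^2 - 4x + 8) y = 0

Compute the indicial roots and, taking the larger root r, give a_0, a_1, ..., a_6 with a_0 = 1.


Write in Frobenius form y'' + (p(x)/x) y' + (q(x)/x^2) y = 0:
  p(x) = -14/3,  q(x) = 3x^2 - 4x + 8.
Indicial equation: r(r-1) + (-14/3) r + (8) = 0 -> roots r_1 = 3, r_2 = 8/3.
Take r = r_1 = 3. Let y(x) = x^r sum_{n>=0} a_n x^n with a_0 = 1.
Substitute y = x^r sum a_n x^n and match x^{r+n}. The recurrence is
  D(n) a_n - 4 a_{n-1} + 3 a_{n-2} = 0,  where D(n) = (r+n)(r+n-1) + (-14/3)(r+n) + (8).
  a_n = [4 a_{n-1} - 3 a_{n-2}] / D(n).
Since the indicial polynomial factors as (r - r_1)(r - r_2), D(n) = (r_1 + n - r_1)(r_1 + n - r_2) = n(n + 1/3).
Evaluating step by step (a_0 = 1):
  n = 1: D(1) = 1(1 + 1/3) = 4/3; numerator = 4(1) = 4; a_1 = (4)/(4/3) = 3
  n = 2: D(2) = 2(2 + 1/3) = 14/3; numerator = 4(3) - 3(1) = 9; a_2 = (9)/(14/3) = 27/14
  n = 3: D(3) = 3(3 + 1/3) = 10; numerator = 4(27/14) - 3(3) = -9/7; a_3 = (-9/7)/(10) = -9/70
  n = 4: D(4) = 4(4 + 1/3) = 52/3; numerator = 4(-9/70) - 3(27/14) = -63/10; a_4 = (-63/10)/(52/3) = -189/520
  n = 5: D(5) = 5(5 + 1/3) = 80/3; numerator = 4(-189/520) - 3(-9/70) = -486/455; a_5 = (-486/455)/(80/3) = -729/18200
  n = 6: D(6) = 6(6 + 1/3) = 38; numerator = 4(-729/18200) - 3(-189/520) = 16929/18200; a_6 = (16929/18200)/(38) = 891/36400

r = 3; a_0 = 1; a_1 = 3; a_2 = 27/14; a_3 = -9/70; a_4 = -189/520; a_5 = -729/18200; a_6 = 891/36400


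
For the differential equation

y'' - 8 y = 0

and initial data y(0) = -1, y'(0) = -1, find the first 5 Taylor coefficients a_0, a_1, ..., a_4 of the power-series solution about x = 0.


Ansatz: y(x) = sum_{n>=0} a_n x^n, so y'(x) = sum_{n>=1} n a_n x^(n-1) and y''(x) = sum_{n>=2} n(n-1) a_n x^(n-2).
Substitute into P(x) y'' + Q(x) y' + R(x) y = 0 with P(x) = 1, Q(x) = 0, R(x) = -8, and match powers of x.
Initial conditions: a_0 = -1, a_1 = -1.
Setting the coefficient of each power of x to zero and solving order by order (substituting the coefficients already found):
  x^0: 2 a_2 - 8 a_0 = 0  ->  2 a_2 = 8 a_0 = -8  ->  a_2 = -4
  x^1: 6 a_3 - 8 a_1 = 0  ->  6 a_3 = 8 a_1 = -8  ->  a_3 = -4/3
  x^2: 12 a_4 - 8 a_2 = 0  ->  12 a_4 = 8 a_2 = -32  ->  a_4 = -8/3
Truncated series: y(x) = -1 - x - 4 x^2 - (4/3) x^3 - (8/3) x^4 + O(x^5).

a_0 = -1; a_1 = -1; a_2 = -4; a_3 = -4/3; a_4 = -8/3


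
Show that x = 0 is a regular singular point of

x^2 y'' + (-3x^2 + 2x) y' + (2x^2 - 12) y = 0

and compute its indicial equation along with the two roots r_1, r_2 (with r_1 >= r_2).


Divide by x^2 to reach normal form y'' + P_1(x) y' + P_2(x) y = 0 with P_1(x) = -3 + 2/x and P_2(x) = 2 - 12/x^2.
x = 0 is a singular point because the y'-coefficient -3 + 2/x has a pole at x = 0 and the y-coefficient 2 - 12/x^2 has a pole at x = 0.
It is a regular singular point because x P_1(x) = p(x) = 2 - 3x and x^2 P_2(x) = q(x) = 2x^2 - 12 are polynomials, hence analytic at x = 0.
p(0) = 2,  q(0) = -12.
Indicial equation: r(r-1) + p(0) r + q(0) = 0, i.e. r^2 + (p(0) - 1) r + q(0) = 0, i.e. r^2 + 1 r - 12 = 0.
Discriminant: (1)^2 - 4(-12) = 49, so r = (-1 ± 7)/2.
Solving: r_1 = 3, r_2 = -4.

indicial: r^2 + 1 r - 12 = 0; roots r_1 = 3, r_2 = -4


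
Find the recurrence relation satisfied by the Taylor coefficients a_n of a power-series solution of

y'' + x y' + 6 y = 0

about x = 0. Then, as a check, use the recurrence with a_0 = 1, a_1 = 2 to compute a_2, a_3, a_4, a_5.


Substitute y = sum_n a_n x^n.
y''(x) has coefficient (n+2)(n+1) a_{n+2} at x^n;
x y'(x) has coefficient n a_n at x^n (shift);
6 y(x) has coefficient 6 a_n at x^n.
Matching x^n: (n+2)(n+1) a_{n+2} + (n + 6) a_n = 0.
Thus a_{n+2} = (-n - 6) / ((n+1)(n+2)) * a_n.

Check with a_0 = 1, a_1 = 2 (apply the recurrence for n = 0, 1, 2, 3): a_0 = 1, a_1 = 2, a_2 = -3, a_3 = -7/3, a_4 = 2, a_5 = 21/20.

a_(n+2) = (-n - 6) / ((n+1)(n+2)) * a_n; check: a_0 = 1, a_1 = 2, a_2 = -3, a_3 = -7/3, a_4 = 2, a_5 = 21/20


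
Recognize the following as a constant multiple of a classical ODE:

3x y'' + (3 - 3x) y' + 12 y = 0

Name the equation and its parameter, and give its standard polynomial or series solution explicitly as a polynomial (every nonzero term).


All three coefficients share the factor 3; dividing through by 3 gives  x y'' + (1 - x) y' + 4 y = 0.
This matches the Laguerre equation x y'' + (1 - x) y' + n y = 0 with n = 4; the polynomial solution is L_4(x).
With y = sum_k a_k x^k, matching x^k gives (k+1)k a_{k+1} + (k+1) a_{k+1} - k a_k + n a_k = 0, i.e. (k+1)^2 a_{k+1} = (k - n) a_k = (k - 4) a_k. The right side vanishes at k = 4, so the series terminates at degree 4.
Standard normalization L_n(0) = 1 gives a_0 = 1. Work upward with a_{k+1} = (k - 4) a_k / (k+1)^2:
  a_1 = (0 - 4)(1) / 1^2 = -4/1 = -4
  a_2 = (1 - 4)(-4) / 2^2 = 12/4 = 3
  a_3 = (2 - 4)(3) / 3^2 = -6/9 = -2/3
  a_4 = (3 - 4)(-2/3) / 4^2 = (2/3)/16 = 1/24
Hence L_4(x) = x^4/24 - 2 x^3/3 + 3 x^2 - 4 x + 1.

L_4(x); series = x^4/24 - 2 x^3/3 + 3 x^2 - 4 x + 1


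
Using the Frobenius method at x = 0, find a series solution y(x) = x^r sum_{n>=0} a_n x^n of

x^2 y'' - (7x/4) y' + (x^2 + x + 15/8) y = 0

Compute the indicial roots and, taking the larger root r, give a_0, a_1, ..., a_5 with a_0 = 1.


Write in Frobenius form y'' + (p(x)/x) y' + (q(x)/x^2) y = 0:
  p(x) = -7/4,  q(x) = x^2 + x + 15/8.
Indicial equation: r(r-1) + (-7/4) r + (15/8) = 0 -> roots r_1 = 3/2, r_2 = 5/4.
Take r = r_1 = 3/2. Let y(x) = x^r sum_{n>=0} a_n x^n with a_0 = 1.
Substitute y = x^r sum a_n x^n and match x^{r+n}. The recurrence is
  D(n) a_n + 1 a_{n-1} + 1 a_{n-2} = 0,  where D(n) = (r+n)(r+n-1) + (-7/4)(r+n) + (15/8).
  a_n = [-1 a_{n-1} - 1 a_{n-2}] / D(n).
Since the indicial polynomial factors as (r - r_1)(r - r_2), D(n) = (r_1 + n - r_1)(r_1 + n - r_2) = n(n + 1/4).
Evaluating step by step (a_0 = 1):
  n = 1: D(1) = 1(1 + 1/4) = 5/4; numerator = -1(1) = -1; a_1 = (-1)/(5/4) = -4/5
  n = 2: D(2) = 2(2 + 1/4) = 9/2; numerator = -1(-4/5) - 1(1) = -1/5; a_2 = (-1/5)/(9/2) = -2/45
  n = 3: D(3) = 3(3 + 1/4) = 39/4; numerator = -1(-2/45) - 1(-4/5) = 38/45; a_3 = (38/45)/(39/4) = 152/1755
  n = 4: D(4) = 4(4 + 1/4) = 17; numerator = -1(152/1755) - 1(-2/45) = -74/1755; a_4 = (-74/1755)/(17) = -74/29835
  n = 5: D(5) = 5(5 + 1/4) = 105/4; numerator = -1(-74/29835) - 1(152/1755) = -502/5967; a_5 = (-502/5967)/(105/4) = -2008/626535

r = 3/2; a_0 = 1; a_1 = -4/5; a_2 = -2/45; a_3 = 152/1755; a_4 = -74/29835; a_5 = -2008/626535


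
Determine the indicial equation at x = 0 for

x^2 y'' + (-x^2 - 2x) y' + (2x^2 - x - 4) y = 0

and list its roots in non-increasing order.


Divide by x^2 to reach normal form y'' + P_1(x) y' + P_2(x) y = 0 with P_1(x) = -1 - 2/x and P_2(x) = 2 - 1/x - 4/x^2.
x = 0 is a singular point because the y'-coefficient -1 - 2/x has a pole at x = 0 and the y-coefficient 2 - 1/x - 4/x^2 has a pole at x = 0.
It is a regular singular point because x P_1(x) = p(x) = -x - 2 and x^2 P_2(x) = q(x) = 2x^2 - x - 4 are polynomials, hence analytic at x = 0.
p(0) = -2,  q(0) = -4.
Indicial equation: r(r-1) + p(0) r + q(0) = 0, i.e. r^2 + (p(0) - 1) r + q(0) = 0, i.e. r^2 - 3 r - 4 = 0.
Discriminant: (-3)^2 - 4(-4) = 25, so r = (3 ± 5)/2.
Solving: r_1 = 4, r_2 = -1.

indicial: r^2 - 3 r - 4 = 0; roots r_1 = 4, r_2 = -1


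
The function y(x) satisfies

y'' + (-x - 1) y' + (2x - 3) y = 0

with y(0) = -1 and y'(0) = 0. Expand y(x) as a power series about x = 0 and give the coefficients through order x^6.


Ansatz: y(x) = sum_{n>=0} a_n x^n, so y'(x) = sum_{n>=1} n a_n x^(n-1) and y''(x) = sum_{n>=2} n(n-1) a_n x^(n-2).
Substitute into P(x) y'' + Q(x) y' + R(x) y = 0 with P(x) = 1, Q(x) = -x - 1, R(x) = 2x - 3, and match powers of x.
Initial conditions: a_0 = -1, a_1 = 0.
Setting the coefficient of each power of x to zero and solving order by order (substituting the coefficients already found):
  x^0: 2 a_2 - a_1 - 3 a_0 = 0  ->  2 a_2 = a_1 + 3 a_0 = -3  ->  a_2 = -3/2
  x^1: 6 a_3 - 2 a_2 - 4 a_1 + 2 a_0 = 0  ->  6 a_3 = 2 a_2 + 4 a_1 - 2 a_0 = -1  ->  a_3 = -1/6
  x^2: 12 a_4 - 3 a_3 - 5 a_2 + 2 a_1 = 0  ->  12 a_4 = 3 a_3 + 5 a_2 - 2 a_1 = -8  ->  a_4 = -2/3
  x^3: 20 a_5 - 4 a_4 - 6 a_3 + 2 a_2 = 0  ->  20 a_5 = 4 a_4 + 6 a_3 - 2 a_2 = -2/3  ->  a_5 = -1/30
  x^4: 30 a_6 - 5 a_5 - 7 a_4 + 2 a_3 = 0  ->  30 a_6 = 5 a_5 + 7 a_4 - 2 a_3 = -9/2  ->  a_6 = -3/20
Truncated series: y(x) = -1 - (3/2) x^2 - (1/6) x^3 - (2/3) x^4 - (1/30) x^5 - (3/20) x^6 + O(x^7).

a_0 = -1; a_1 = 0; a_2 = -3/2; a_3 = -1/6; a_4 = -2/3; a_5 = -1/30; a_6 = -3/20
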